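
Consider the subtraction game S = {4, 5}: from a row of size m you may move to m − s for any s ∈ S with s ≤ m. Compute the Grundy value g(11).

0

Grundy values for subtraction set {4, 5}:
g(0) = mex{} = 0
g(1) = mex{} = 0
g(2) = mex{} = 0
g(3) = mex{} = 0
g(4) = mex{0} = 1
g(5) = mex{0} = 1
g(6) = mex{0} = 1
g(7) = mex{0} = 1
g(8) = mex{0,1} = 2
g(9) = mex{1} = 0
g(10) = mex{1} = 0
g(11) = mex{1} = 0
So g(11) = 0.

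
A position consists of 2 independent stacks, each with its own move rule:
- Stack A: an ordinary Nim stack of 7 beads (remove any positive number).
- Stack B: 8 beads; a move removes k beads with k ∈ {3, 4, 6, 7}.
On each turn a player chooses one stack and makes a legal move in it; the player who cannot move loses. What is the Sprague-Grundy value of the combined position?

Stack A is a plain Nim stack of size 7, so its Grundy value is 7.
For stack B, compute g(0), g(1), … with moves {3, 4, 6, 7}:
g(0) = mex{} = 0
g(1) = mex{} = 0
g(2) = mex{} = 0
g(3) = mex{0} = 1
g(4) = mex{0} = 1
g(5) = mex{0} = 1
g(6) = mex{0,1} = 2
g(7) = mex{0,1} = 2
g(8) = mex{0,1} = 2
So g(8) = 2.
By the Sprague-Grundy theorem, the Grundy value of a sum of independent games is the XOR of the component values.
Combined value = 7 XOR 2 = 5.

5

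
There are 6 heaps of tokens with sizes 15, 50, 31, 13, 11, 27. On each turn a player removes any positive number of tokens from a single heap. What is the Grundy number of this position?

63

Nim-sum: 15 XOR 50 XOR 31 XOR 13 XOR 11 XOR 27 = 63.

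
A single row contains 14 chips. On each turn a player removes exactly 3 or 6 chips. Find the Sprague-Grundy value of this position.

Compute g(0), g(1), … for moves {3, 6}:
k:     0  1  2  3  4  5  6  7  8  9 10 11 12 13 14
g(k):  0  0  0  1  1  1  2  2  2  0  0  0  1  1  1
So g(14) = 1.

1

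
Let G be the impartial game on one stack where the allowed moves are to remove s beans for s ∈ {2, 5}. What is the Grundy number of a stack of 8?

0

Build the Grundy sequence with g(k) = mex{g(k−s) : s ∈ {2, 5}, s ≤ k}:
g(0) = mex{} = 0
g(1) = mex{} = 0
g(2) = mex{0} = 1
g(3) = mex{0} = 1
g(4) = mex{1} = 0
g(5) = mex{0,1} = 2
g(6) = mex{0} = 1
g(7) = mex{1,2} = 0
g(8) = mex{1} = 0
So g(8) = 0.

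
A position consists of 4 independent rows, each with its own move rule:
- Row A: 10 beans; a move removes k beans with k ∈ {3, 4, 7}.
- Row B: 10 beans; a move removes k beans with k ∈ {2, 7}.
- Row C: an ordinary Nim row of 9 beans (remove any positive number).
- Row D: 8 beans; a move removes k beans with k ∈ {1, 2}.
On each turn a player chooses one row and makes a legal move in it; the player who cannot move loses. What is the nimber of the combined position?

11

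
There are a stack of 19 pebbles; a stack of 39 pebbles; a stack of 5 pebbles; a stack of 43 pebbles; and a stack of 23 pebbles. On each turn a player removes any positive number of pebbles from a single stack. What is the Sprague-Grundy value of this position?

13

Compute the nim-sum pairwise:
19 ^ 39 = 52
52 ^ 5 = 49
49 ^ 43 = 26
26 ^ 23 = 13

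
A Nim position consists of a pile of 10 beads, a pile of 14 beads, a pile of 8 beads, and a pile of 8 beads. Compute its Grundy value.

Nim-sum: 10 ^ 14 ^ 8 ^ 8 = 4.

4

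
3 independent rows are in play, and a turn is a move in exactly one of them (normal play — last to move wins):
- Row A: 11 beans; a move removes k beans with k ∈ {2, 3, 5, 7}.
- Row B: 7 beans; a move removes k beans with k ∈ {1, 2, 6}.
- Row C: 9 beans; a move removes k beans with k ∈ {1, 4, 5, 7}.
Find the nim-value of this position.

0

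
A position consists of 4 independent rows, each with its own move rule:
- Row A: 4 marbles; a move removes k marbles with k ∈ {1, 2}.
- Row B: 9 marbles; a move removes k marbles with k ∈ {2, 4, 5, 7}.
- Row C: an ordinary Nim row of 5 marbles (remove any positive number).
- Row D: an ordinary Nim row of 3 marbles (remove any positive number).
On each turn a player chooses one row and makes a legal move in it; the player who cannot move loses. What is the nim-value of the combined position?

7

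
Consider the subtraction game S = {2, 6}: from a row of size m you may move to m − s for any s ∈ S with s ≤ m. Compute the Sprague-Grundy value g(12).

0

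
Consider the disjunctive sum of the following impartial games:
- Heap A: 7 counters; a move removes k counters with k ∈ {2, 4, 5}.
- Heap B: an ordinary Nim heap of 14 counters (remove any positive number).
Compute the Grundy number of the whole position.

For heap A, compute g(0), g(1), … with moves {2, 4, 5}:
g(0) = mex{} = 0
g(1) = mex{} = 0
g(2) = mex{0} = 1
g(3) = mex{0} = 1
g(4) = mex{0,1} = 2
g(5) = mex{0,1} = 2
g(6) = mex{0,1,2} = 3
g(7) = mex{1,2} = 0
So g(7) = 0.
Heap B is a plain Nim heap of size 14, so its Grundy value is 14.
By the Sprague-Grundy theorem, the Grundy value of a sum of independent games is the XOR of the component values.
Combined value = 0 ⊕ 14 = 14.

14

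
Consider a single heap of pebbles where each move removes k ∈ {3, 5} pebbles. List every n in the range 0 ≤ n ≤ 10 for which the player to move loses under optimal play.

Compute g(0), g(1), … for moves {3, 5}:
k:     0  1  2  3  4  5  6  7  8  9 10
g(k):  0  0  0  1  1  1  2  2  0  0  0
The P-positions (g = 0) in 0..10 are 0, 1, 2, 8, 9, 10.

0, 1, 2, 8, 9, 10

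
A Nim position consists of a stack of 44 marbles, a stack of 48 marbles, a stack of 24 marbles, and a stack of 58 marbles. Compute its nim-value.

Write each in binary and XOR column by column:
  101100  (44)
  110000  (48)
  011000  (24)
  111010  (58)
  ------
  111110  (62)

62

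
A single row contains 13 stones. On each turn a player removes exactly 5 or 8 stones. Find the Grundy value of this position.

Build the Grundy sequence with g(k) = mex{g(k−s) : s ∈ {5, 8}, s ≤ k}:
g(0) = mex{} = 0
g(1) = mex{} = 0
g(2) = mex{} = 0
g(3) = mex{} = 0
g(4) = mex{} = 0
g(5) = mex{0} = 1
g(6) = mex{0} = 1
g(7) = mex{0} = 1
g(8) = mex{0} = 1
g(9) = mex{0} = 1
g(10) = mex{0,1} = 2
g(11) = mex{0,1} = 2
g(12) = mex{0,1} = 2
g(13) = mex{1} = 0
So g(13) = 0.

0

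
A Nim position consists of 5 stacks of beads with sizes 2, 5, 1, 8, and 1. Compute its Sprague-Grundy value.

15

Nim-sum: 2 XOR 5 XOR 1 XOR 8 XOR 1 = 15.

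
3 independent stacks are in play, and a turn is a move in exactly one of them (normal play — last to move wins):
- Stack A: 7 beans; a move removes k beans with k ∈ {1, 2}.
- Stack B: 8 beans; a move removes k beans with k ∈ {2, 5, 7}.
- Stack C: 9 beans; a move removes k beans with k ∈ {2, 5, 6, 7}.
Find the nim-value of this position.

1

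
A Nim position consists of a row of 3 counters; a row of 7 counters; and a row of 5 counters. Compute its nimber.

1

Nim-sum: 3 ^ 7 ^ 5 = 1.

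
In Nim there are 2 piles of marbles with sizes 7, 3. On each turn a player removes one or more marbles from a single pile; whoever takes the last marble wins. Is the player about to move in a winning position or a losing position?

Nim-sum: 7 ^ 3 = 4.
The nim-sum is 4 ≠ 0, so this is an N-position: the player to move can win.

Winning position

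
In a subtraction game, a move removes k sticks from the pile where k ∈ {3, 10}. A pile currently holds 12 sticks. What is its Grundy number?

2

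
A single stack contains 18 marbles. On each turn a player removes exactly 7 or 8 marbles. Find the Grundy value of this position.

0

Grundy values for subtraction set {7, 8}:
k:     0  1  2  3  4  5  6  7  8  9 10 11 12 13 14 15 16 17 18
g(k):  0  0  0  0  0  0  0  1  1  1  1  1  1  1  2  0  0  0  0
So g(18) = 0.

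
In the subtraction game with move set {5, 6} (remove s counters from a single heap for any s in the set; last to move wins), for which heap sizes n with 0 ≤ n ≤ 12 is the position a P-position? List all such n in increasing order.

Compute g(0), g(1), … for moves {5, 6}:
k:     0  1  2  3  4  5  6  7  8  9 10 11 12
g(k):  0  0  0  0  0  1  1  1  1  1  2  0  0
The P-positions (g = 0) in 0..12 are 0, 1, 2, 3, 4, 11, 12.

0, 1, 2, 3, 4, 11, 12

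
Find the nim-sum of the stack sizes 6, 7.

Nim-sum: 6 ⊕ 7 = 1.

1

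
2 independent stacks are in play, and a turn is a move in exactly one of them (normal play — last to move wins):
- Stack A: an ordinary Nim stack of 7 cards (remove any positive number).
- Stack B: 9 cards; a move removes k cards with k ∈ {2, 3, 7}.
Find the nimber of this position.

5

Stack A is a plain Nim stack of size 7, so its Grundy value is 7.
Build the Grundy sequence for stack B with g(k) = mex{g(k−s) : s ∈ {2, 3, 7}, s ≤ k}:
k:     0  1  2  3  4  5  6  7  8  9
g(k):  0  0  1  1  2  0  0  1  1  2
So g(9) = 2.
The value of a disjunctive sum is the nim-sum of the parts.
Combined value = 7 XOR 2 = 5.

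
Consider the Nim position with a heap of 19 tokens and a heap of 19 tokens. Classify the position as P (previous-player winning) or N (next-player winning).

Bitwise XOR of the heap sizes:
  10011  (19)
  10011  (19)
  -----
  00000  (0)
The nim-sum is 0, so this is a P-position: the player to move is in a losing position under optimal play.

P-position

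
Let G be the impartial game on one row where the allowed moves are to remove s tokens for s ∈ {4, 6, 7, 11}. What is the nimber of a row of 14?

3

Compute g(0), g(1), … for moves {4, 6, 7, 11}:
k:     0  1  2  3  4  5  6  7  8  9 10 11 12 13 14
g(k):  0  0  0  0  1  1  1  1  2  2  2  2  3  3  3
So g(14) = 3.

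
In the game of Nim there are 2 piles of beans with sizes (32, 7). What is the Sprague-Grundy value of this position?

Compute the nim-sum pairwise:
32 ⊕ 7 = 39

39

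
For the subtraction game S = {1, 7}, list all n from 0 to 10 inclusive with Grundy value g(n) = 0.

Grundy values for subtraction set {1, 7}:
k:     0  1  2  3  4  5  6  7  8  9 10
g(k):  0  1  0  1  0  1  0  1  0  1  0
The P-positions (g = 0) in 0..10 are 0, 2, 4, 6, 8, 10.

0, 2, 4, 6, 8, 10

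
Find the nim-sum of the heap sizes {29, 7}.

26

Compute the nim-sum pairwise:
29 ⊕ 7 = 26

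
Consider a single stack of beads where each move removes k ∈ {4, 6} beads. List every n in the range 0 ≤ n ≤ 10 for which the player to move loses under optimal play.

Compute g(0), g(1), … for moves {4, 6}:
k:     0  1  2  3  4  5  6  7  8  9 10
g(k):  0  0  0  0  1  1  1  1  2  2  0
The P-positions (g = 0) in 0..10 are 0, 1, 2, 3, 10.

0, 1, 2, 3, 10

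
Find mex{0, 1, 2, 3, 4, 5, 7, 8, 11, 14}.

6

The values 0, 1, 2, 3, 4, 5 are all present; 6 is the first non-negative integer missing from the set.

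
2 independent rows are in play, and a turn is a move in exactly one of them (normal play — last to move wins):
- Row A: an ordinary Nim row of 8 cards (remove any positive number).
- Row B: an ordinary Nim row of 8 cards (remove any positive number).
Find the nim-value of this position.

Row A is a plain Nim row of size 8, so its Grundy value is 8.
Row B is a plain Nim row of size 8, so its Grundy value is 8.
The value of a disjunctive sum is the nim-sum of the parts.
Combined value = 8 ⊕ 8 = 0.

0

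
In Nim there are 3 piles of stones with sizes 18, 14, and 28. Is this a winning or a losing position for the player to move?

Losing position

Compute the nim-sum pairwise:
18 ⊕ 14 = 28
28 ⊕ 28 = 0
The nim-sum is 0, so this is a P-position: the player to move is in a losing position under optimal play.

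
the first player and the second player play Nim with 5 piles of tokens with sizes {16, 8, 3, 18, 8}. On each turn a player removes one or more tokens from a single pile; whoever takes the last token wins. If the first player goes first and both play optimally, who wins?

Nim-sum: 16 ^ 8 ^ 3 ^ 18 ^ 8 = 1.
The nim-sum is 1 ≠ 0, so this is an N-position: the player to move can win; the first player has a winning move.

the first player wins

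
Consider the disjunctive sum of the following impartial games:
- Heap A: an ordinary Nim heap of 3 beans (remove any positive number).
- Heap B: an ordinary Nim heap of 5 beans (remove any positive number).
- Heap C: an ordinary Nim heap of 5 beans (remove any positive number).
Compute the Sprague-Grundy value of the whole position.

Heap A is a plain Nim heap of size 3, so its Grundy value is 3.
Heap B is a plain Nim heap of size 5, so its Grundy value is 5.
Heap C is a plain Nim heap of size 5, so its Grundy value is 5.
By the Sprague-Grundy theorem, the Grundy value of a sum of independent games is the XOR of the component values.
Combined value = 3 XOR 5 XOR 5 = 3.

3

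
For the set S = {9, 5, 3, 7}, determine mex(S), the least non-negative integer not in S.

0

0 is not in the set, so the mex is 0.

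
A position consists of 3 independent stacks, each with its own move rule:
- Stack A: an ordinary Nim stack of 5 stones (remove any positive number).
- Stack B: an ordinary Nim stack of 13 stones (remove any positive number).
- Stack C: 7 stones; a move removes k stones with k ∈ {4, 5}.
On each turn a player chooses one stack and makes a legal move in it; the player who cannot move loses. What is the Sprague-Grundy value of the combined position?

9

Stack A is a plain Nim stack of size 5, so its Grundy value is 5.
Stack B is a plain Nim stack of size 13, so its Grundy value is 13.
Build the Grundy sequence for stack C with g(k) = mex{g(k−s) : s ∈ {4, 5}, s ≤ k}:
g(0) = mex{} = 0
g(1) = mex{} = 0
g(2) = mex{} = 0
g(3) = mex{} = 0
g(4) = mex{0} = 1
g(5) = mex{0} = 1
g(6) = mex{0} = 1
g(7) = mex{0} = 1
So g(7) = 1.
By the Sprague-Grundy theorem, the Grundy value of a sum of independent games is the XOR of the component values.
Combined value = 5 XOR 13 XOR 1 = 9.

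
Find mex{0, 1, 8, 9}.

The values 0, 1 are all present; 2 is the first non-negative integer missing from the set.

2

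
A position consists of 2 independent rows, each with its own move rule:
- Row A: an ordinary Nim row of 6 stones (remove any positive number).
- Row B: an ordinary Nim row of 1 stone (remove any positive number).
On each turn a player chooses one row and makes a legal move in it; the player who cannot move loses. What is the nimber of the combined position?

7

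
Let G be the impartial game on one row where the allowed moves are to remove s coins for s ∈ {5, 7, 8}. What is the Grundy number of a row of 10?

2

Compute g(0), g(1), … for moves {5, 7, 8}:
k:     0  1  2  3  4  5  6  7  8  9 10
g(k):  0  0  0  0  0  1  1  1  1  1  2
So g(10) = 2.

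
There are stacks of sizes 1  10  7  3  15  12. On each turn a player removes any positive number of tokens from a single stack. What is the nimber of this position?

12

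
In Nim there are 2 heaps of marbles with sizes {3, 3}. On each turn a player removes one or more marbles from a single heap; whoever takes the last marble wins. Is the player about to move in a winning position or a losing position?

Losing position

Nim-sum: 3 ⊕ 3 = 0.
The nim-sum is 0, so this is a P-position: the player to move is in a losing position under optimal play.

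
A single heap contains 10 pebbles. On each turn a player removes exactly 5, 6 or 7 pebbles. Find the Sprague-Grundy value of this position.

2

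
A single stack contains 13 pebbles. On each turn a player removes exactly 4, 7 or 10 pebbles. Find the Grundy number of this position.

3

Compute g(0), g(1), … for moves {4, 7, 10}:
g(0) = mex{} = 0
g(1) = mex{} = 0
g(2) = mex{} = 0
g(3) = mex{} = 0
g(4) = mex{0} = 1
g(5) = mex{0} = 1
g(6) = mex{0} = 1
g(7) = mex{0} = 1
g(8) = mex{0,1} = 2
g(9) = mex{0,1} = 2
g(10) = mex{0,1} = 2
g(11) = mex{0,1} = 2
g(12) = mex{0,1,2} = 3
g(13) = mex{0,1,2} = 3
So g(13) = 3.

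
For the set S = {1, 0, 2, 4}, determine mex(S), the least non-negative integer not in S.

3

The values 0, 1, 2 are all present; 3 is the first non-negative integer missing from the set.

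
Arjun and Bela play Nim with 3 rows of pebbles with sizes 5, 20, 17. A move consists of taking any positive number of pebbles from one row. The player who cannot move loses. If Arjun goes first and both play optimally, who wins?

Nim-sum: 5 ^ 20 ^ 17 = 0.
The nim-sum is 0, so this is a P-position: the player to move is in a losing position under optimal play; Arjun is about to move from it and so loses — Bela wins.

Bela wins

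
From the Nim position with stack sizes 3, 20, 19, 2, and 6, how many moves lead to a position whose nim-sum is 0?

0

In binary:
  00011  (3)
  10100  (20)
  10011  (19)
  00010  (2)
  00110  (6)
  -----
  00000  (0)
The nim-sum is already 0, so every move leaves a nonzero nim-sum — there are no winning moves.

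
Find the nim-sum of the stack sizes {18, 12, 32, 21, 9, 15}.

45

Nim-sum: 18 ^ 12 ^ 32 ^ 21 ^ 9 ^ 15 = 45.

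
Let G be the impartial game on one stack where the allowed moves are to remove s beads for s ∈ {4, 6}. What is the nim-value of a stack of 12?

0

Compute g(0), g(1), … for moves {4, 6}:
g(0) = mex{} = 0
g(1) = mex{} = 0
g(2) = mex{} = 0
g(3) = mex{} = 0
g(4) = mex{0} = 1
g(5) = mex{0} = 1
g(6) = mex{0} = 1
g(7) = mex{0} = 1
g(8) = mex{0,1} = 2
g(9) = mex{0,1} = 2
g(10) = mex{1} = 0
g(11) = mex{1} = 0
g(12) = mex{1,2} = 0
So g(12) = 0.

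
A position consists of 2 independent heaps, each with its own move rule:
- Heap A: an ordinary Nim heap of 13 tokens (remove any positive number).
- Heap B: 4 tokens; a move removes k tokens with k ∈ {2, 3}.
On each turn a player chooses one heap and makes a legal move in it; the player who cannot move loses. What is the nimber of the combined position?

Heap A is a plain Nim heap of size 13, so its Grundy value is 13.
Grundy values for heap B (subtraction set {2, 3}):
k:     0  1  2  3  4
g(k):  0  0  1  1  2
So g(4) = 2.
By the Sprague-Grundy theorem, the Grundy value of a sum of independent games is the XOR of the component values.
Combined value = 13 ⊕ 2 = 15.

15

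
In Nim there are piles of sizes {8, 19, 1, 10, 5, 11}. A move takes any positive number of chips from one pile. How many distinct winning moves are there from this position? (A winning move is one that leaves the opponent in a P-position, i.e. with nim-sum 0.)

Bitwise XOR of the heap sizes:
  01000  (8)
  10011  (19)
  00001  (1)
  01010  (10)
  00101  (5)
  01011  (11)
  -----
  11110  (30)
The overall nim-sum is X = 30. A pile of size p has a winning move iff p XOR X < p (reduce it to p XOR X).
  8: 8 XOR 30 = 22 ≥ 8 — no move.
  19: 19 XOR 30 = 13 < 19 — winning move (to 13).
  1: 1 XOR 30 = 31 ≥ 1 — no move.
  10: 10 XOR 30 = 20 ≥ 10 — no move.
  5: 5 XOR 30 = 27 ≥ 5 — no move.
  11: 11 XOR 30 = 21 ≥ 11 — no move.
That gives 1 winning move.

1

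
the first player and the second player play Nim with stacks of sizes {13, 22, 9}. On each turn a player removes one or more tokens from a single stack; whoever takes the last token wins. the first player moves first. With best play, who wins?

the first player wins

Compute the nim-sum pairwise:
13 XOR 22 = 27
27 XOR 9 = 18
The nim-sum is 18 ≠ 0, so this is an N-position: the player to move can win; the first player has a winning move.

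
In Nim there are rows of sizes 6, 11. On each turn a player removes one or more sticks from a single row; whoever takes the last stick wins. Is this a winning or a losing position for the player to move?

Nim-sum: 6 ^ 11 = 13.
The nim-sum is 13 ≠ 0, so this is an N-position: the player to move can win.

Winning position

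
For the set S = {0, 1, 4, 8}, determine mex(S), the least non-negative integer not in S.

The values 0, 1 are all present; 2 is the first non-negative integer missing from the set.

2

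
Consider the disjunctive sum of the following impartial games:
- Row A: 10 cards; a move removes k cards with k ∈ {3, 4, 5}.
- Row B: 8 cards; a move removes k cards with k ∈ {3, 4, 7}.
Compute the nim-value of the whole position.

2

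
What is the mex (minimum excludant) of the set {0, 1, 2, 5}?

3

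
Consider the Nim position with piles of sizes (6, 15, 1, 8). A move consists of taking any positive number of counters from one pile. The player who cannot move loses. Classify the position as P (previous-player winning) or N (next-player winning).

P-position

Bitwise XOR of the heap sizes:
  0110  (6)
  1111  (15)
  0001  (1)
  1000  (8)
  ----
  0000  (0)
The nim-sum is 0, so this is a P-position: the player to move is in a losing position under optimal play.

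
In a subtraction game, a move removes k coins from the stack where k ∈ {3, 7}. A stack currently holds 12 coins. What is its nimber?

Grundy values for subtraction set {3, 7}:
k:     0  1  2  3  4  5  6  7  8  9 10 11 12
g(k):  0  0  0  1  1  1  0  2  2  1  0  0  0
So g(12) = 0.

0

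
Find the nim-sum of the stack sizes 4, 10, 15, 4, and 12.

9

Bitwise XOR of the heap sizes:
  0100  (4)
  1010  (10)
  1111  (15)
  0100  (4)
  1100  (12)
  ----
  1001  (9)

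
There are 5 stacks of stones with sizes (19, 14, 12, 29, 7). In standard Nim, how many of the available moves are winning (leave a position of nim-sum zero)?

3

In binary:
  10011  (19)
  01110  (14)
  01100  (12)
  11101  (29)
  00111  (7)
  -----
  01011  (11)
The overall nim-sum is X = 11. A stack of size p has a winning move iff p XOR X < p (reduce it to p XOR X).
  19: 19 XOR 11 = 24 ≥ 19 — no move.
  14: 14 XOR 11 = 5 < 14 — winning move (to 5).
  12: 12 XOR 11 = 7 < 12 — winning move (to 7).
  29: 29 XOR 11 = 22 < 29 — winning move (to 22).
  7: 7 XOR 11 = 12 ≥ 7 — no move.
That gives 3 winning moves.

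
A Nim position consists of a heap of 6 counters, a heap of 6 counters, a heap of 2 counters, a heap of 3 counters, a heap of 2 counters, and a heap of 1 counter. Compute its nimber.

Nim-sum: 6 ^ 6 ^ 2 ^ 3 ^ 2 ^ 1 = 2.

2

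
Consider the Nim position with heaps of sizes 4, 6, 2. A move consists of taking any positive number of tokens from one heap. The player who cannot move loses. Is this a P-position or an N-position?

P-position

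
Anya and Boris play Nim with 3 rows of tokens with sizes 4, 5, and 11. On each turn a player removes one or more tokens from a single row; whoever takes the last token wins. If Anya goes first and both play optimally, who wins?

Anya wins

Nim-sum: 4 ^ 5 ^ 11 = 10.
The nim-sum is 10 ≠ 0, so this is an N-position: the player to move can win; Anya has a winning move.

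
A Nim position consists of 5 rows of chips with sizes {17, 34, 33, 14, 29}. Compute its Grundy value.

Bitwise XOR of the heap sizes:
  010001  (17)
  100010  (34)
  100001  (33)
  001110  (14)
  011101  (29)
  ------
  000001  (1)

1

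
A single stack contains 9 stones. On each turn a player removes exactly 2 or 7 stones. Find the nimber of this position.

Build the Grundy sequence with g(k) = mex{g(k−s) : s ∈ {2, 7}, s ≤ k}:
k:     0  1  2  3  4  5  6  7  8  9
g(k):  0  0  1  1  0  0  1  1  2  0
So g(9) = 0.

0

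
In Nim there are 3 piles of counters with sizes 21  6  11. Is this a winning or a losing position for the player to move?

Winning position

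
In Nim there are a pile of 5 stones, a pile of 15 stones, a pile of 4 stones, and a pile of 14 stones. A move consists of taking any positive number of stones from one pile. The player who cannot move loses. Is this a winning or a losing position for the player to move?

Losing position

Compute the nim-sum pairwise:
5 ^ 15 = 10
10 ^ 4 = 14
14 ^ 14 = 0
The nim-sum is 0, so this is a P-position: the player to move is in a losing position under optimal play.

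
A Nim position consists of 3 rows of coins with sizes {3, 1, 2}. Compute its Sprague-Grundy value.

Nim-sum: 3 ^ 1 ^ 2 = 0.

0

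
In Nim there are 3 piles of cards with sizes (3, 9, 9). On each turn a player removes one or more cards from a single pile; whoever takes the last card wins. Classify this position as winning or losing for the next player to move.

Bitwise XOR of the heap sizes:
  0011  (3)
  1001  (9)
  1001  (9)
  ----
  0011  (3)
The nim-sum is 3 ≠ 0, so this is an N-position: the player to move can win.

Winning position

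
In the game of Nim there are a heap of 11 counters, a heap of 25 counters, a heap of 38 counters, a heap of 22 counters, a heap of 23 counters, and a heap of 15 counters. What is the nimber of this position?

58

In binary:
  001011  (11)
  011001  (25)
  100110  (38)
  010110  (22)
  010111  (23)
  001111  (15)
  ------
  111010  (58)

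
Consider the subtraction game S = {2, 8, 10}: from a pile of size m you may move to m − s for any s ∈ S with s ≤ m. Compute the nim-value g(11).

3

Compute g(0), g(1), … for moves {2, 8, 10}:
g(0) = mex{} = 0
g(1) = mex{} = 0
g(2) = mex{0} = 1
g(3) = mex{0} = 1
g(4) = mex{1} = 0
g(5) = mex{1} = 0
g(6) = mex{0} = 1
g(7) = mex{0} = 1
g(8) = mex{0,1} = 2
g(9) = mex{0,1} = 2
g(10) = mex{0,1,2} = 3
g(11) = mex{0,1,2} = 3
So g(11) = 3.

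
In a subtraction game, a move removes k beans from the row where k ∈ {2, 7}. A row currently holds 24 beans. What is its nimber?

1

Compute g(0), g(1), … for moves {2, 7}:
k:     0  1  2  3  4  5  6  7  8  9 10 11 12 13 14 15 16 17 18 19 20 21 22 23 24
g(k):  0  0  1  1  0  0  1  1  2  0  0  1  1  0  0  1  1  2  0  0  1  1  0  0  1
So g(24) = 1.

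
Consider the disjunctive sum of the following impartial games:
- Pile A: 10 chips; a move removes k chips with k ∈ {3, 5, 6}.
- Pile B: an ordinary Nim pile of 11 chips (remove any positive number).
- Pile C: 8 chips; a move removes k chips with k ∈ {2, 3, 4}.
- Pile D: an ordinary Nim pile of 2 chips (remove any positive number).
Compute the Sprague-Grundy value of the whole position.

8

Grundy values for pile A (subtraction set {3, 5, 6}):
g(0) = mex{} = 0
g(1) = mex{} = 0
g(2) = mex{} = 0
g(3) = mex{0} = 1
g(4) = mex{0} = 1
g(5) = mex{0} = 1
g(6) = mex{0,1} = 2
g(7) = mex{0,1} = 2
g(8) = mex{0,1} = 2
g(9) = mex{1,2} = 0
g(10) = mex{1,2} = 0
So g(10) = 0.
Pile B is a plain Nim pile of size 11, so its Grundy value is 11.
For pile C, compute g(0), g(1), … with moves {2, 3, 4}:
k:     0  1  2  3  4  5  6  7  8
g(k):  0  0  1  1  2  2  0  0  1
So g(8) = 1.
Pile D is a plain Nim pile of size 2, so its Grundy value is 2.
By the Sprague-Grundy theorem, the Grundy value of a sum of independent games is the XOR of the component values.
Combined value = 0 XOR 11 XOR 1 XOR 2 = 8.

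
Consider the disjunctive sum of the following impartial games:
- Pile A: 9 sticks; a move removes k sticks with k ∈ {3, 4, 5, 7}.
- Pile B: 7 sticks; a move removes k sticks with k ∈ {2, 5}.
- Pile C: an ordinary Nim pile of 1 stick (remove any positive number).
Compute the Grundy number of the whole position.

Build the Grundy sequence for pile A with g(k) = mex{g(k−s) : s ∈ {3, 4, 5, 7}, s ≤ k}:
k:     0  1  2  3  4  5  6  7  8  9
g(k):  0  0  0  1  1  1  2  2  2  3
So g(9) = 3.
For pile B, compute g(0), g(1), … with moves {2, 5}:
k:     0  1  2  3  4  5  6  7
g(k):  0  0  1  1  0  2  1  0
So g(7) = 0.
Pile C is a plain Nim pile of size 1, so its Grundy value is 1.
The value of a disjunctive sum is the nim-sum of the parts.
Combined value = 3 XOR 0 XOR 1 = 2.

2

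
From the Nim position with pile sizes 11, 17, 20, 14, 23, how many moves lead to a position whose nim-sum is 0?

Compute the nim-sum pairwise:
11 XOR 17 = 26
26 XOR 20 = 14
14 XOR 14 = 0
0 XOR 23 = 23
The overall nim-sum is X = 23. A pile of size p has a winning move iff p XOR X < p (reduce it to p XOR X).
  11: 11 XOR 23 = 28 ≥ 11 — no move.
  17: 17 XOR 23 = 6 < 17 — winning move (to 6).
  20: 20 XOR 23 = 3 < 20 — winning move (to 3).
  14: 14 XOR 23 = 25 ≥ 14 — no move.
  23: 23 XOR 23 = 0 < 23 — winning move (to 0).
That gives 3 winning moves.

3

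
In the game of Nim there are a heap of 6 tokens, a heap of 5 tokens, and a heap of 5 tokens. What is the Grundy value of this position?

6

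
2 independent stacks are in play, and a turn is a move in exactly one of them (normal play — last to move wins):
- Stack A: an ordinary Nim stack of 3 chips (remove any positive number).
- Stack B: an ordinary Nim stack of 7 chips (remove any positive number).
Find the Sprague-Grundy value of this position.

Stack A is a plain Nim stack of size 3, so its Grundy value is 3.
Stack B is a plain Nim stack of size 7, so its Grundy value is 7.
By the Sprague-Grundy theorem, the Grundy value of a sum of independent games is the XOR of the component values.
Combined value = 3 ⊕ 7 = 4.

4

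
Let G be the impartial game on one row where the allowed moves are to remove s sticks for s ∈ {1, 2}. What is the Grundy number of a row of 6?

Build the Grundy sequence with g(k) = mex{g(k−s) : s ∈ {1, 2}, s ≤ k}:
g(0) = mex{} = 0
g(1) = mex{0} = 1
g(2) = mex{0,1} = 2
g(3) = mex{1,2} = 0
g(4) = mex{0,2} = 1
g(5) = mex{0,1} = 2
g(6) = mex{1,2} = 0
So g(6) = 0.

0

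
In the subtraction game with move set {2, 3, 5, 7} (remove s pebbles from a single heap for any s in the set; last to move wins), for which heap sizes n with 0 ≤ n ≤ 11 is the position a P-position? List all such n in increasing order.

0, 1, 9, 10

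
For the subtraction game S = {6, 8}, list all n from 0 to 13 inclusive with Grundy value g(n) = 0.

Compute g(0), g(1), … for moves {6, 8}:
k:     0  1  2  3  4  5  6  7  8  9 10 11 12 13
g(k):  0  0  0  0  0  0  1  1  1  1  1  1  2  2
The P-positions (g = 0) in 0..13 are 0, 1, 2, 3, 4, 5.

0, 1, 2, 3, 4, 5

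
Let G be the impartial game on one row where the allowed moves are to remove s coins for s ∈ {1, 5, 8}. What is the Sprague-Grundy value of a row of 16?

1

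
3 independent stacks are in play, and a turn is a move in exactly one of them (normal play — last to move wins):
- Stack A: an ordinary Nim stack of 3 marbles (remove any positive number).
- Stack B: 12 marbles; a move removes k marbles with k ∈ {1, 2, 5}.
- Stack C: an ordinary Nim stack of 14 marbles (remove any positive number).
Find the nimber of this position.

Stack A is a plain Nim stack of size 3, so its Grundy value is 3.
For stack B, compute g(0), g(1), … with moves {1, 2, 5}:
k:     0  1  2  3  4  5  6  7  8  9 10 11 12
g(k):  0  1  2  0  1  2  0  1  2  0  1  2  0
So g(12) = 0.
Stack C is a plain Nim stack of size 14, so its Grundy value is 14.
The value of a disjunctive sum is the nim-sum of the parts.
Combined value = 3 XOR 0 XOR 14 = 13.

13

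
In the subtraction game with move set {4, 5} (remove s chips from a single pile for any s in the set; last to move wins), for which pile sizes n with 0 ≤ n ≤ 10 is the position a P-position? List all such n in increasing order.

0, 1, 2, 3, 9, 10

Compute g(0), g(1), … for moves {4, 5}:
g(0) = mex{} = 0
g(1) = mex{} = 0
g(2) = mex{} = 0
g(3) = mex{} = 0
g(4) = mex{0} = 1
g(5) = mex{0} = 1
g(6) = mex{0} = 1
g(7) = mex{0} = 1
g(8) = mex{0,1} = 2
g(9) = mex{1} = 0
g(10) = mex{1} = 0
The P-positions (g = 0) in 0..10 are 0, 1, 2, 3, 9, 10.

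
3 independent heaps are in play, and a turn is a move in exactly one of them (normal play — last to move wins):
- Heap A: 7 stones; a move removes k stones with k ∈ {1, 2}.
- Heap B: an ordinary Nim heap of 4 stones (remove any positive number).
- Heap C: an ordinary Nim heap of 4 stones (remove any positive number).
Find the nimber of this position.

1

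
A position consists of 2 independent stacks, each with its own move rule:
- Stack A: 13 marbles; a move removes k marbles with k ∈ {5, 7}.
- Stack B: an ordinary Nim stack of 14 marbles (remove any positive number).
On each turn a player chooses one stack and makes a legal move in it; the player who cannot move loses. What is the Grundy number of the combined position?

Grundy values for stack A (subtraction set {5, 7}):
k:     0  1  2  3  4  5  6  7  8  9 10 11 12 13
g(k):  0  0  0  0  0  1  1  1  1  1  2  2  0  0
So g(13) = 0.
Stack B is a plain Nim stack of size 14, so its Grundy value is 14.
The value of a disjunctive sum is the nim-sum of the parts.
Combined value = 0 XOR 14 = 14.

14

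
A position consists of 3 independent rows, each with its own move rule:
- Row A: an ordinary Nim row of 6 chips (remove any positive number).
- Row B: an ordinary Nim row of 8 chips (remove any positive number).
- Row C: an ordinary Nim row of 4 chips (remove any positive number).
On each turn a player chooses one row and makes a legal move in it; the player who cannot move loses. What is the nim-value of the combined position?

10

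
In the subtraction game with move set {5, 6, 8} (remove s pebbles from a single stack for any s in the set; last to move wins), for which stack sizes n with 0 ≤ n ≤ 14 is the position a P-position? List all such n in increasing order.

0, 1, 2, 3, 4, 13, 14

Compute g(0), g(1), … for moves {5, 6, 8}:
g(0) = mex{} = 0
g(1) = mex{} = 0
g(2) = mex{} = 0
g(3) = mex{} = 0
g(4) = mex{} = 0
g(5) = mex{0} = 1
g(6) = mex{0} = 1
g(7) = mex{0} = 1
g(8) = mex{0} = 1
g(9) = mex{0} = 1
g(10) = mex{0,1} = 2
g(11) = mex{0,1} = 2
g(12) = mex{0,1} = 2
g(13) = mex{1} = 0
g(14) = mex{1} = 0
The P-positions (g = 0) in 0..14 are 0, 1, 2, 3, 4, 13, 14.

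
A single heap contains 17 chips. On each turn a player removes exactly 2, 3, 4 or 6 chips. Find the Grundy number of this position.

Build the Grundy sequence with g(k) = mex{g(k−s) : s ∈ {2, 3, 4, 6}, s ≤ k}:
k:     0  1  2  3  4  5  6  7  8  9 10 11 12 13 14 15 16 17
g(k):  0  0  1  1  2  2  3  3  0  0  1  1  2  2  3  3  0  0
So g(17) = 0.

0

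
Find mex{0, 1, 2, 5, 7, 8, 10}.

3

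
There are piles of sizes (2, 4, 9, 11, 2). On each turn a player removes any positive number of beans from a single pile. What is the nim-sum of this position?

6

Bitwise XOR of the heap sizes:
  0010  (2)
  0100  (4)
  1001  (9)
  1011  (11)
  0010  (2)
  ----
  0110  (6)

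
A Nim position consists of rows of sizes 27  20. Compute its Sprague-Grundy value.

Write each in binary and XOR column by column:
  11011  (27)
  10100  (20)
  -----
  01111  (15)

15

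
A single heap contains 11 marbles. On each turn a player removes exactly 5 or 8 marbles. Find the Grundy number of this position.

2

Build the Grundy sequence with g(k) = mex{g(k−s) : s ∈ {5, 8}, s ≤ k}:
k:     0  1  2  3  4  5  6  7  8  9 10 11
g(k):  0  0  0  0  0  1  1  1  1  1  2  2
So g(11) = 2.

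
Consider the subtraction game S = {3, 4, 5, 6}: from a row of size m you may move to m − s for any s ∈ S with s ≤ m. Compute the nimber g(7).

Grundy values for subtraction set {3, 4, 5, 6}:
k:     0  1  2  3  4  5  6  7
g(k):  0  0  0  1  1  1  2  2
So g(7) = 2.

2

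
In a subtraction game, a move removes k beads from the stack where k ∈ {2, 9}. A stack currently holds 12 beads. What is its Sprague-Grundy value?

Build the Grundy sequence with g(k) = mex{g(k−s) : s ∈ {2, 9}, s ≤ k}:
k:     0  1  2  3  4  5  6  7  8  9 10 11 12
g(k):  0  0  1  1  0  0  1  1  0  2  1  0  0
So g(12) = 0.

0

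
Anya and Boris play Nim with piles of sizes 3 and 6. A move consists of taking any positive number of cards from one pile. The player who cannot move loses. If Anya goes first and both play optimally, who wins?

Anya wins

Compute the nim-sum pairwise:
3 ⊕ 6 = 5
The nim-sum is 5 ≠ 0, so this is an N-position: the player to move can win; Anya has a winning move.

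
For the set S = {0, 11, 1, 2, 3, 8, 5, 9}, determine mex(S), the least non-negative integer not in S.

4

The values 0, 1, 2, 3 are all present; 4 is the first non-negative integer missing from the set.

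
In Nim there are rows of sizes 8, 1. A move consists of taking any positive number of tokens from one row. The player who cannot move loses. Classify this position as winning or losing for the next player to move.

Winning position

Compute the nim-sum pairwise:
8 ^ 1 = 9
The nim-sum is 9 ≠ 0, so this is an N-position: the player to move can win.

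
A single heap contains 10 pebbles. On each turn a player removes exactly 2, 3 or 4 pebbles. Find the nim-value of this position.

2

Build the Grundy sequence with g(k) = mex{g(k−s) : s ∈ {2, 3, 4}, s ≤ k}:
k:     0  1  2  3  4  5  6  7  8  9 10
g(k):  0  0  1  1  2  2  0  0  1  1  2
So g(10) = 2.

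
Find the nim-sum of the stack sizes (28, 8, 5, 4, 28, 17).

Compute the nim-sum pairwise:
28 ⊕ 8 = 20
20 ⊕ 5 = 17
17 ⊕ 4 = 21
21 ⊕ 28 = 9
9 ⊕ 17 = 24

24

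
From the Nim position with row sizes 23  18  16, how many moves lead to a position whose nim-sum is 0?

Nim-sum: 23 ^ 18 ^ 16 = 21.
The overall nim-sum is X = 21. A row of size p has a winning move iff p XOR X < p (reduce it to p XOR X).
  23: 23 XOR 21 = 2 < 23 — winning move (to 2).
  18: 18 XOR 21 = 7 < 18 — winning move (to 7).
  16: 16 XOR 21 = 5 < 16 — winning move (to 5).
That gives 3 winning moves.

3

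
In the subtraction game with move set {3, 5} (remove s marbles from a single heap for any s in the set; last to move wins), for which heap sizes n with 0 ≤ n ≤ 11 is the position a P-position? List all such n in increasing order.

0, 1, 2, 8, 9, 10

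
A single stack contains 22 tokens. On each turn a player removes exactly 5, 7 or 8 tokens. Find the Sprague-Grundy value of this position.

1

Build the Grundy sequence with g(k) = mex{g(k−s) : s ∈ {5, 7, 8}, s ≤ k}:
k:     0  1  2  3  4  5  6  7  8  9 10 11 12 13 14 15 16 17 18 19 20 21 22
g(k):  0  0  0  0  0  1  1  1  1  1  2  2  2  0  0  0  0  0  1  1  1  1  1
So g(22) = 1.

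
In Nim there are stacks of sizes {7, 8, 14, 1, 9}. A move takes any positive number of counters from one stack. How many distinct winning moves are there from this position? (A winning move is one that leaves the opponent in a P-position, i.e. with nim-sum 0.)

Compute the nim-sum pairwise:
7 ^ 8 = 15
15 ^ 14 = 1
1 ^ 1 = 0
0 ^ 9 = 9
The overall nim-sum is X = 9. A stack of size p has a winning move iff p XOR X < p (reduce it to p XOR X).
  7: 7 XOR 9 = 14 ≥ 7 — no move.
  8: 8 XOR 9 = 1 < 8 — winning move (to 1).
  14: 14 XOR 9 = 7 < 14 — winning move (to 7).
  1: 1 XOR 9 = 8 ≥ 1 — no move.
  9: 9 XOR 9 = 0 < 9 — winning move (to 0).
That gives 3 winning moves.

3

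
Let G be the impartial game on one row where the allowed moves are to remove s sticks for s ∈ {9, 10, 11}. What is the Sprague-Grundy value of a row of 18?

Grundy values for subtraction set {9, 10, 11}:
k:     0  1  2  3  4  5  6  7  8  9 10 11 12 13 14 15 16 17 18
g(k):  0  0  0  0  0  0  0  0  0  1  1  1  1  1  1  1  1  1  2
So g(18) = 2.

2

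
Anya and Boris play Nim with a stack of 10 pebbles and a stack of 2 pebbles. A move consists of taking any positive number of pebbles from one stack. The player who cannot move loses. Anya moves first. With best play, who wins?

Compute the nim-sum pairwise:
10 XOR 2 = 8
The nim-sum is 8 ≠ 0, so this is an N-position: the player to move can win; Anya has a winning move.

Anya wins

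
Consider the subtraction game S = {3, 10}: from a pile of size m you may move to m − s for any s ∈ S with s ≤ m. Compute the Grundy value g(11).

1

Build the Grundy sequence with g(k) = mex{g(k−s) : s ∈ {3, 10}, s ≤ k}:
k:     0  1  2  3  4  5  6  7  8  9 10 11
g(k):  0  0  0  1  1  1  0  0  0  1  1  1
So g(11) = 1.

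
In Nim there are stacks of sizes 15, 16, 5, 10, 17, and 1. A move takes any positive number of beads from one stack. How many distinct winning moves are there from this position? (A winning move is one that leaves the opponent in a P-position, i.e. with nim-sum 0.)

In binary:
  01111  (15)
  10000  (16)
  00101  (5)
  01010  (10)
  10001  (17)
  00001  (1)
  -----
  00000  (0)
The nim-sum is already 0, so every move leaves a nonzero nim-sum — there are no winning moves.

0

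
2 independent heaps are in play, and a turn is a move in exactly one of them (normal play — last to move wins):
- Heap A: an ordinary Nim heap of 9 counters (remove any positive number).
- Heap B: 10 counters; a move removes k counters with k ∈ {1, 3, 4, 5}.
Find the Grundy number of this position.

Heap A is a plain Nim heap of size 9, so its Grundy value is 9.
Grundy values for heap B (subtraction set {1, 3, 4, 5}):
k:     0  1  2  3  4  5  6  7  8  9 10
g(k):  0  1  0  1  2  3  2  3  0  1  0
So g(10) = 0.
The value of a disjunctive sum is the nim-sum of the parts.
Combined value = 9 XOR 0 = 9.

9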